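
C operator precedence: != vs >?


'>' is relational (level 7); '!=' is equality (level 6)
Higher level binds tighter
'>' has higher precedence than '!='


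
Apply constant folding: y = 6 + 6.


6 + 6 = 12 at compile time
Optimized: y = 12


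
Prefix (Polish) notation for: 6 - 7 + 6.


left-to-right (same/higher precedence on left): tree is (+ (- 6 7) 6)
Prefix: + - 6 7 6


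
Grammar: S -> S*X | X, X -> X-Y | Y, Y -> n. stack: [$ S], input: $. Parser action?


start symbol S on stack, input exhausted
Action: accept


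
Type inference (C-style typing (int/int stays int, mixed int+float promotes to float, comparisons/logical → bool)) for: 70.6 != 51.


Operand types: float != int
Rule: comparison yields bool
Result type: bool


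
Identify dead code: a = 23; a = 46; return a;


first assignment to a is overwritten before any read
Dead: 'a = 23'


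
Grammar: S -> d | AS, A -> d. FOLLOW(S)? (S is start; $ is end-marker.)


$ ∈ FOLLOW(S). For each A -> αBβ: add FIRST(β)\{ε} to FOLLOW(B); if β nullable, add FOLLOW(A).
FOLLOW(S) = {$}


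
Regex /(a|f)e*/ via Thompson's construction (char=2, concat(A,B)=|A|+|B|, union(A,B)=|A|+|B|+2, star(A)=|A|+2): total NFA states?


Syntax tree has 3 char leaf(s), 1 union(s), 1 star(s)
chars contribute 3×2 = 6; each union adds +2; each star adds +2
Total: 6 + 2 + 2 = 10 states


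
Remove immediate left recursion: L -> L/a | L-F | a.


Left-recursive alternatives: L/a, L-F; non-recursive: a
Introduce L': L -> aL', L' -> /aL' | -FL' | ε


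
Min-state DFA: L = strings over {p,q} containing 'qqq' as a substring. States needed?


KMP-style automaton: 3 progress states + 1 absorbing accept = 4
Minimal DFA: 4 states


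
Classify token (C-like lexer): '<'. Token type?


Pattern: operator symbol
Type: OPERATOR


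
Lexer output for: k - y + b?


Scan left to right, longest-match per lexeme
Tokens: ID(k), OP(-), ID(y), OP(+), ID(b)


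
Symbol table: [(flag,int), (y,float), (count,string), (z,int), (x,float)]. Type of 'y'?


Lookup 'y' → type float


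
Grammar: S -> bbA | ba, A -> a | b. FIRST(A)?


Per alternative of A: FIRST(a) = {a}; FIRST(b) = {b}
FIRST(A) = {a, b}


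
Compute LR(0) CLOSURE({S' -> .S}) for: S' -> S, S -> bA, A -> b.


Start: S' -> .S
For each item with dot before a nonterminal B, add B -> .γ for every B-production
Closure: [S' -> .S, S -> .bA]


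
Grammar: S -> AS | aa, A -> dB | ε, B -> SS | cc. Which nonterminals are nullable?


A nonterminal is nullable iff some alternative derives ε (directly, or every symbol in it is nullable)
Nullable: {A}


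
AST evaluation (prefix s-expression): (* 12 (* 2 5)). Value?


Evaluate inner: (* 2 5) = 10
Evaluate root: (* 12 10) = 120
Result: 120


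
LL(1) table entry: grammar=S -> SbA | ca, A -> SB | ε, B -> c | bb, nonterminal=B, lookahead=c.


For [B, c]: 'c' ∈ FIRST(c)
Entry: B -> c


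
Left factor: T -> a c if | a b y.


Common prefix: 'a'
Factored: T -> a T', T' -> c if | b y


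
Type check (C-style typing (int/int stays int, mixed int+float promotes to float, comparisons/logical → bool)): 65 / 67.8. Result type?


Operand types: int / float
Rule: mixed int/float promotes to float; int/int stays int
Result type: float


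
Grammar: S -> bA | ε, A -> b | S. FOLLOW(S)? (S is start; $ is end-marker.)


$ ∈ FOLLOW(S). For each A -> αBβ: add FIRST(β)\{ε} to FOLLOW(B); if β nullable, add FOLLOW(A).
FOLLOW(S) = {$}


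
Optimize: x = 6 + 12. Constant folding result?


6 + 12 = 18 at compile time
Optimized: x = 18


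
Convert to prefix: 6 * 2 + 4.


left-to-right (same/higher precedence on left): tree is (+ (* 6 2) 4)
Prefix: + * 6 2 4


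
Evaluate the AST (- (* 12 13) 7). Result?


Evaluate inner: (* 12 13) = 156
Evaluate root: (- 156 7) = 149
Result: 149


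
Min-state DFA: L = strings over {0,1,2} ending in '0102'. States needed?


Track the longest suffix of input matching a prefix of '0102': 5 classes (prefixes of length 0..4)
Minimal DFA: 5 states


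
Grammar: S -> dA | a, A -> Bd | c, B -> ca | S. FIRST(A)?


Per alternative of A: FIRST(Bd) = {a, c, d}; FIRST(c) = {c}
FIRST(A) = {a, c, d}


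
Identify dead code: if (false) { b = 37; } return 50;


condition is constant false, so the whole block is unreachable
Dead: 'if (false) { b = 37; }'


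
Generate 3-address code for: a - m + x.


Break into single-operator statements:
t1 = a - m
t2 = t1 + x


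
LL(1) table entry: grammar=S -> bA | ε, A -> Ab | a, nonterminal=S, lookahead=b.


For [S, b]: 'b' ∈ FIRST(bA)
Entry: S -> bA


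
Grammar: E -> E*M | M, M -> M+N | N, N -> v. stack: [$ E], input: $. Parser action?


start symbol E on stack, input exhausted
Action: accept


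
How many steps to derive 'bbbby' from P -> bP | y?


Derivation: P => bP => bbP => bbbP => bbbbP => bbbby
Steps: 5


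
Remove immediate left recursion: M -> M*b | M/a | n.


Left-recursive alternatives: M*b, M/a; non-recursive: n
Introduce M': M -> nM', M' -> *bM' | /aM' | ε


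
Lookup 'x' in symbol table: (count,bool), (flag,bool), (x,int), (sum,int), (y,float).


Lookup 'x' → type int


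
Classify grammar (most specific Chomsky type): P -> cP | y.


Right-linear: every RHS is a terminal or a terminal followed by one nonterminal
Classification: Type 3 (Regular)


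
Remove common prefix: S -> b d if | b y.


Common prefix: 'b'
Factored: S -> b S', S' -> d if | y


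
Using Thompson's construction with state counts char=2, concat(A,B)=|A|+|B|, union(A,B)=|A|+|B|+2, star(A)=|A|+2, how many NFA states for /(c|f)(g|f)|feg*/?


Syntax tree has 7 char leaf(s), 3 union(s), 1 star(s)
chars contribute 7×2 = 14; each union adds +2; each star adds +2
Total: 14 + 6 + 2 = 22 states


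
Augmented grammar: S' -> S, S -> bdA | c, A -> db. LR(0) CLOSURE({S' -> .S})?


Start: S' -> .S
For each item with dot before a nonterminal B, add B -> .γ for every B-production
Closure: [S' -> .S, S -> .bdA, S -> .c]


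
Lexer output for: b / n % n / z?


Scan left to right, longest-match per lexeme
Tokens: ID(b), OP(/), ID(n), OP(%), ID(n), OP(/), ID(z)


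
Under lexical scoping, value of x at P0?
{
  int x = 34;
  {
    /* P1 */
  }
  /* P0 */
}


x declared in the same block as P0
x = 34


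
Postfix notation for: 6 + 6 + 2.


Left to right (same or higher precedence on left)
Postfix: 6 6 + 2 +


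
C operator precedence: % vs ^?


'%' is multiplicative (level 10); '^' is bitwise XOR (level 4)
Higher level binds tighter
'%' has higher precedence than '^'


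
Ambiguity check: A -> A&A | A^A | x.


'x&x^x' has two parse trees (no precedence encoded between & and ^)
Ambiguous


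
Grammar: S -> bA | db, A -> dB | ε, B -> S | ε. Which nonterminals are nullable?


A nonterminal is nullable iff some alternative derives ε (directly, or every symbol in it is nullable)
Nullable: {A, B}


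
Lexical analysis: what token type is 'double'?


Pattern: reserved word
Type: KEYWORD


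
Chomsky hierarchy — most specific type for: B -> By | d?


Left-linear: every RHS is a terminal or one nonterminal followed by a terminal
Classification: Type 3 (Regular)


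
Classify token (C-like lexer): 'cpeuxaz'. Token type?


Pattern: letter/underscore followed by alphanumerics, not a keyword
Type: IDENTIFIER


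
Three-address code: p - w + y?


Break into single-operator statements:
t1 = p - w
t2 = t1 + y


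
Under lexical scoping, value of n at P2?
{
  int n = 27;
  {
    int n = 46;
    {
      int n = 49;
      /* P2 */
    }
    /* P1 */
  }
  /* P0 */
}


n declared in the same block as P2
n = 49


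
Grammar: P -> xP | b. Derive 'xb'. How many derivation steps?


Derivation: P => xP => xb
Steps: 2


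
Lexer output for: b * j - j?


Scan left to right, longest-match per lexeme
Tokens: ID(b), OP(*), ID(j), OP(-), ID(j)


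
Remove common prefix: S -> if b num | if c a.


Common prefix: 'if'
Factored: S -> if S', S' -> b num | c a


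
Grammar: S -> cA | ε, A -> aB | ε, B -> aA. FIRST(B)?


Per alternative of B: FIRST(aA) = {a}
FIRST(B) = {a}


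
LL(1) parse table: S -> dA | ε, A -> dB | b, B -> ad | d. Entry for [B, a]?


For [B, a]: 'a' ∈ FIRST(ad)
Entry: B -> ad


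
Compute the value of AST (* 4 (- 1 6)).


Evaluate inner: (- 1 6) = -5
Evaluate root: (* 4 -5) = -20
Result: -20


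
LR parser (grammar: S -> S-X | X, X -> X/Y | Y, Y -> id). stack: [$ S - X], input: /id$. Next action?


'/' can extend X; shift to build X -> X/Y
Action: shift


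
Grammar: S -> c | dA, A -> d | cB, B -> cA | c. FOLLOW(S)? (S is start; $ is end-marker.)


$ ∈ FOLLOW(S). For each A -> αBβ: add FIRST(β)\{ε} to FOLLOW(B); if β nullable, add FOLLOW(A).
FOLLOW(S) = {$}


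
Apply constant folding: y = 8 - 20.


8 - 20 = -12 at compile time
Optimized: y = -12


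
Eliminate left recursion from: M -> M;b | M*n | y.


Left-recursive alternatives: M;b, M*n; non-recursive: y
Introduce M': M -> yM', M' -> ;bM' | *nM' | ε


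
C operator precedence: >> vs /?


'/' is multiplicative (level 10); '>>' is shift (level 8)
Higher level binds tighter
'/' has higher precedence than '>>'


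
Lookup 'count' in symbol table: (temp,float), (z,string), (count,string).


Lookup 'count' → type string


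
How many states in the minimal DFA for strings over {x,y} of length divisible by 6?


Track length mod 6: states 0..5, accept at 0
Minimal DFA: 6 states


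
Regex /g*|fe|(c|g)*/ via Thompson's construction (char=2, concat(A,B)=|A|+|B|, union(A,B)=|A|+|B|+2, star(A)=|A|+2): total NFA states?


Syntax tree has 5 char leaf(s), 3 union(s), 2 star(s)
chars contribute 5×2 = 10; each union adds +2; each star adds +2
Total: 10 + 6 + 4 = 20 states


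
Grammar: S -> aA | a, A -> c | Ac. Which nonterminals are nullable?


A nonterminal is nullable iff some alternative derives ε (directly, or every symbol in it is nullable)
Nullable: {}


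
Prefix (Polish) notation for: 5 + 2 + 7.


left-to-right (same/higher precedence on left): tree is (+ (+ 5 2) 7)
Prefix: + + 5 2 7


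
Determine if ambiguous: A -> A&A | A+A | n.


'n&n+n' has two parse trees (no precedence encoded between & and +)
Ambiguous


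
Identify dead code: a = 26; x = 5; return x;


a is assigned but never read
Dead: 'a = 26'


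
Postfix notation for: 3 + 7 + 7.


Left to right (same or higher precedence on left)
Postfix: 3 7 + 7 +


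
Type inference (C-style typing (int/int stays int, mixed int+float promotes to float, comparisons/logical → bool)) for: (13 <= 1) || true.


Operand types: bool || bool
Rule: logical operators take bool operands and yield bool
Result type: bool


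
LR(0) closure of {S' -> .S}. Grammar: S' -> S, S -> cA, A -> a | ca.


Start: S' -> .S
For each item with dot before a nonterminal B, add B -> .γ for every B-production
Closure: [S' -> .S, S -> .cA]


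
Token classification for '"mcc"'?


Pattern: double-quoted sequence
Type: STRING_LITERAL


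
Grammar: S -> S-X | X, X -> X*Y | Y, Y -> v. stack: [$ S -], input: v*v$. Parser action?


no handle ('S-' is not any RHS); shift 'v'
Action: shift


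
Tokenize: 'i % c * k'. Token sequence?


Scan left to right, longest-match per lexeme
Tokens: ID(i), OP(%), ID(c), OP(*), ID(k)


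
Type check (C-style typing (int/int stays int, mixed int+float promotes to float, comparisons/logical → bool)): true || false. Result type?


Operand types: bool || bool
Rule: logical operators take bool operands and yield bool
Result type: bool


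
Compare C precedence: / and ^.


'/' is multiplicative (level 10); '^' is bitwise XOR (level 4)
Higher level binds tighter
'/' has higher precedence than '^'


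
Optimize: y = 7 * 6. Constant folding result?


7 * 6 = 42 at compile time
Optimized: y = 42


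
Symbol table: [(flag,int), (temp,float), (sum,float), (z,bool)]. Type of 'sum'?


Lookup 'sum' → type float


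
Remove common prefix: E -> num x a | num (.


Common prefix: 'num'
Factored: E -> num E', E' -> x a | (


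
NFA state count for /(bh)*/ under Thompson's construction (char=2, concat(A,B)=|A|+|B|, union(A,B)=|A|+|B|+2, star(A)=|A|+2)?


Syntax tree has 2 char leaf(s), 0 union(s), 1 star(s)
chars contribute 2×2 = 4; each union adds +2; each star adds +2
Total: 4 + 0 + 2 = 6 states


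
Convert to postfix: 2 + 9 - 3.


Left to right (same or higher precedence on left)
Postfix: 2 9 + 3 -


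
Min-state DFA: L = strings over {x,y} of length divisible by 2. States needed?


Track length mod 2: states 0..1, accept at 0
Minimal DFA: 2 states


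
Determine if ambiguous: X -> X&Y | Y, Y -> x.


precedence layered via separate nonterminal Y: deterministic
Unambiguous


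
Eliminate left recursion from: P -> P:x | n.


Left-recursive alternatives: P:x; non-recursive: n
Introduce P': P -> nP', P' -> :xP' | ε


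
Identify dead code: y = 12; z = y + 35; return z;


y is read by z's definition; z is returned
No dead code


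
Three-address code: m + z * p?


Break into single-operator statements:
t1 = z * p
t2 = m + t1


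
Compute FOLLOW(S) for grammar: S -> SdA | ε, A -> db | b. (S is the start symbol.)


$ ∈ FOLLOW(S). For each A -> αBβ: add FIRST(β)\{ε} to FOLLOW(B); if β nullable, add FOLLOW(A).
FOLLOW(S) = {$, d}


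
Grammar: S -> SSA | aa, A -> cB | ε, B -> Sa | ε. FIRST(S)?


Per alternative of S: FIRST(SSA) = {a}; FIRST(aa) = {a}
FIRST(S) = {a}


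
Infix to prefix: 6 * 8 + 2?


left-to-right (same/higher precedence on left): tree is (+ (* 6 8) 2)
Prefix: + * 6 8 2


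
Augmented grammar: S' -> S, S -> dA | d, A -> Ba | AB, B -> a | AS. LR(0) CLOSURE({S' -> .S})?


Start: S' -> .S
For each item with dot before a nonterminal B, add B -> .γ for every B-production
Closure: [S' -> .S, S -> .dA, S -> .d]


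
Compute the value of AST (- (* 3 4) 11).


Evaluate inner: (* 3 4) = 12
Evaluate root: (- 12 11) = 1
Result: 1


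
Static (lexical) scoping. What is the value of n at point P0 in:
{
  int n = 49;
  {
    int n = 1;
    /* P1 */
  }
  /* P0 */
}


n declared in the same block as P0
n = 49


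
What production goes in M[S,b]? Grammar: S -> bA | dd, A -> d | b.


For [S, b]: 'b' ∈ FIRST(bA)
Entry: S -> bA


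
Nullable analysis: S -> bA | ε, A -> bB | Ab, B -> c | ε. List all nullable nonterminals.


A nonterminal is nullable iff some alternative derives ε (directly, or every symbol in it is nullable)
Nullable: {B, S}


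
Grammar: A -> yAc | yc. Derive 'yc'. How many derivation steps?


Derivation: A => yc
Steps: 1


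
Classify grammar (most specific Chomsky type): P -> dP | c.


Right-linear: every RHS is a terminal or a terminal followed by one nonterminal
Classification: Type 3 (Regular)


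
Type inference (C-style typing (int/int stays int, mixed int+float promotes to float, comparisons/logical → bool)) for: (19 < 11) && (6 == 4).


Operand types: bool && bool
Rule: logical operators take bool operands and yield bool
Result type: bool


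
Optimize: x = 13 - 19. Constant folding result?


13 - 19 = -6 at compile time
Optimized: x = -6


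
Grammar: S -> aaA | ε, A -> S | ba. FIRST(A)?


Per alternative of A: FIRST(S) = {a, ε}; FIRST(ba) = {b}
FIRST(A) = {a, b, ε}


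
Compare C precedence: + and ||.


'+' is additive (level 9); '||' is logical OR (level 1)
Higher level binds tighter
'+' has higher precedence than '||'


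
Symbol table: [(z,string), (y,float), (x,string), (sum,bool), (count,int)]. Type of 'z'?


Lookup 'z' → type string


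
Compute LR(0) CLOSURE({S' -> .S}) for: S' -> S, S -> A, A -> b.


Start: S' -> .S
For each item with dot before a nonterminal B, add B -> .γ for every B-production
Closure: [S' -> .S, S -> .A, A -> .b]


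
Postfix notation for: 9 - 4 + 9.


Left to right (same or higher precedence on left)
Postfix: 9 4 - 9 +


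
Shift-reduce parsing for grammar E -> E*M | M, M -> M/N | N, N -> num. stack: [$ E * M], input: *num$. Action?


handle 'E*M' on top; lookahead ∈ FOLLOW(E) = {*, $}
Action: reduce (E -> E*M)


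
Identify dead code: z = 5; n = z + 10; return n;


z is read by n's definition; n is returned
No dead code


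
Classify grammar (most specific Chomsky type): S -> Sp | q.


Left-linear: every RHS is a terminal or one nonterminal followed by a terminal
Classification: Type 3 (Regular)


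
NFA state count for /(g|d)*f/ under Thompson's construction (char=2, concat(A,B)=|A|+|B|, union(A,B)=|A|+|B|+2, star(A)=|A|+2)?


Syntax tree has 3 char leaf(s), 1 union(s), 1 star(s)
chars contribute 3×2 = 6; each union adds +2; each star adds +2
Total: 6 + 2 + 2 = 10 states


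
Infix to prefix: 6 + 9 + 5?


left-to-right (same/higher precedence on left): tree is (+ (+ 6 9) 5)
Prefix: + + 6 9 5


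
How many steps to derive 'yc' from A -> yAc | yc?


Derivation: A => yc
Steps: 1


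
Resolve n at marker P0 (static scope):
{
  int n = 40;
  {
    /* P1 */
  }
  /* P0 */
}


n declared in the same block as P0
n = 40


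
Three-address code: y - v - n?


Break into single-operator statements:
t1 = y - v
t2 = t1 - n


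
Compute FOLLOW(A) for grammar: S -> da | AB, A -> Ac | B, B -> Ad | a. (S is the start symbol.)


$ ∈ FOLLOW(S). For each A -> αBβ: add FIRST(β)\{ε} to FOLLOW(B); if β nullable, add FOLLOW(A).
FOLLOW(A) = {a, c, d}


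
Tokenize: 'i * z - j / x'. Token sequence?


Scan left to right, longest-match per lexeme
Tokens: ID(i), OP(*), ID(z), OP(-), ID(j), OP(/), ID(x)


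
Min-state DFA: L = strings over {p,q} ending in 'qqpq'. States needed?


Track the longest suffix of input matching a prefix of 'qqpq': 5 classes (prefixes of length 0..4)
Minimal DFA: 5 states


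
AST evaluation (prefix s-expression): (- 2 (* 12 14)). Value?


Evaluate inner: (* 12 14) = 168
Evaluate root: (- 2 168) = -166
Result: -166


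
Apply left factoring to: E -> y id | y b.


Common prefix: 'y'
Factored: E -> y E', E' -> id | b


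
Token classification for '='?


Pattern: operator symbol
Type: OPERATOR


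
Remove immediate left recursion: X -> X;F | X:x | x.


Left-recursive alternatives: X;F, X:x; non-recursive: x
Introduce X': X -> xX', X' -> ;FX' | :xX' | ε


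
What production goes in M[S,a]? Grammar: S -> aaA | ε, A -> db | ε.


For [S, a]: 'a' ∈ FIRST(aaA)
Entry: S -> aaA


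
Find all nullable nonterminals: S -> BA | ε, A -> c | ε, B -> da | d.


A nonterminal is nullable iff some alternative derives ε (directly, or every symbol in it is nullable)
Nullable: {A, S}


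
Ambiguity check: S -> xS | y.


right-linear, alternatives start with distinct terminals 'x' vs 'y': unique leftmost derivation
Unambiguous


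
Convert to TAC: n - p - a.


Break into single-operator statements:
t1 = n - p
t2 = t1 - a


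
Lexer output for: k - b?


Scan left to right, longest-match per lexeme
Tokens: ID(k), OP(-), ID(b)


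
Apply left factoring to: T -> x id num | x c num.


Common prefix: 'x'
Factored: T -> x T', T' -> id num | c num


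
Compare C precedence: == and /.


'/' is multiplicative (level 10); '==' is equality (level 6)
Higher level binds tighter
'/' has higher precedence than '=='


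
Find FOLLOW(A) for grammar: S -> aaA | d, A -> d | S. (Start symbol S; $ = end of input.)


$ ∈ FOLLOW(S). For each A -> αBβ: add FIRST(β)\{ε} to FOLLOW(B); if β nullable, add FOLLOW(A).
FOLLOW(A) = {$}


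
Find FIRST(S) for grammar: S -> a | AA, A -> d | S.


Per alternative of S: FIRST(a) = {a}; FIRST(AA) = {a, d}
FIRST(S) = {a, d}


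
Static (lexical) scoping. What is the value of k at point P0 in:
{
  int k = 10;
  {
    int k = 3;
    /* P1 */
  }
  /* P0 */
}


k declared in the same block as P0
k = 10


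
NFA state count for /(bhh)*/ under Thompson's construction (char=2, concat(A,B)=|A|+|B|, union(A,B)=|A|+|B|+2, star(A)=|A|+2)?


Syntax tree has 3 char leaf(s), 0 union(s), 1 star(s)
chars contribute 3×2 = 6; each union adds +2; each star adds +2
Total: 6 + 0 + 2 = 8 states


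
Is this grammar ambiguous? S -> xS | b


right-linear, alternatives start with distinct terminals 'x' vs 'b': unique leftmost derivation
Unambiguous


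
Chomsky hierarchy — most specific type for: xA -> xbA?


LHS has context (more than one symbol) and |LHS| ≤ |RHS|
Classification: Type 1 (Context-Sensitive)


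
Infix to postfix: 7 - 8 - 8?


Left to right (same or higher precedence on left)
Postfix: 7 8 - 8 -


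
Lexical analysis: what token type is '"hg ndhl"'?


Pattern: double-quoted sequence
Type: STRING_LITERAL


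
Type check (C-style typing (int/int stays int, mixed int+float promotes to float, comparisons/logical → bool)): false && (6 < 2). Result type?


Operand types: bool && bool
Rule: logical operators take bool operands and yield bool
Result type: bool


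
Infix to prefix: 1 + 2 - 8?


left-to-right (same/higher precedence on left): tree is (- (+ 1 2) 8)
Prefix: - + 1 2 8


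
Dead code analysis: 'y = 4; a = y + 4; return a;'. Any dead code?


y is read by a's definition; a is returned
No dead code


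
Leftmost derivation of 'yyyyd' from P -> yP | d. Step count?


Derivation: P => yP => yyP => yyyP => yyyyP => yyyyd
Steps: 5


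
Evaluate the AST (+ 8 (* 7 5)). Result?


Evaluate inner: (* 7 5) = 35
Evaluate root: (+ 8 35) = 43
Result: 43


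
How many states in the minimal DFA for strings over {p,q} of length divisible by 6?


Track length mod 6: states 0..5, accept at 0
Minimal DFA: 6 states


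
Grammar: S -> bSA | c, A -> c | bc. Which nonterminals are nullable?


A nonterminal is nullable iff some alternative derives ε (directly, or every symbol in it is nullable)
Nullable: {}


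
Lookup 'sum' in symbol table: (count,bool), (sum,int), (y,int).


Lookup 'sum' → type int


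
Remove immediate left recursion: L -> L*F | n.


Left-recursive alternatives: L*F; non-recursive: n
Introduce L': L -> nL', L' -> *FL' | ε


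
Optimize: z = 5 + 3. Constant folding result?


5 + 3 = 8 at compile time
Optimized: z = 8


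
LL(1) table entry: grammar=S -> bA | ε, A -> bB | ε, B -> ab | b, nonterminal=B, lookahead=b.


For [B, b]: 'b' ∈ FIRST(b)
Entry: B -> b


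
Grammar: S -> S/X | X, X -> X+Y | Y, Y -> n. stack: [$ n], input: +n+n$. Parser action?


'n' on top is the handle for Y -> n
Action: reduce (Y -> n)


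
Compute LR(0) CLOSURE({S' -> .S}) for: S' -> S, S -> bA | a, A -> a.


Start: S' -> .S
For each item with dot before a nonterminal B, add B -> .γ for every B-production
Closure: [S' -> .S, S -> .bA, S -> .a]


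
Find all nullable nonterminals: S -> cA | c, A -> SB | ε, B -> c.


A nonterminal is nullable iff some alternative derives ε (directly, or every symbol in it is nullable)
Nullable: {A}


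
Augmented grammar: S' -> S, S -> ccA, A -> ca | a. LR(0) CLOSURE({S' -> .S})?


Start: S' -> .S
For each item with dot before a nonterminal B, add B -> .γ for every B-production
Closure: [S' -> .S, S -> .ccA]


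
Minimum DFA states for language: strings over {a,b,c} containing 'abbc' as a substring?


KMP-style automaton: 4 progress states + 1 absorbing accept = 5
Minimal DFA: 5 states


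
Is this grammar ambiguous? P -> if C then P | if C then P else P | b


dangling else: 'if C then if C then b else b' parses two ways
Ambiguous


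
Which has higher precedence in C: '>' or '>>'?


'>>' is shift (level 8); '>' is relational (level 7)
Higher level binds tighter
'>>' has higher precedence than '>'


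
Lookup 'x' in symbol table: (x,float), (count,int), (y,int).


Lookup 'x' → type float


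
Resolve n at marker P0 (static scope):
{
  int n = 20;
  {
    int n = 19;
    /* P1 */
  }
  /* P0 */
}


n declared in the same block as P0
n = 20


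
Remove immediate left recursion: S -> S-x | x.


Left-recursive alternatives: S-x; non-recursive: x
Introduce S': S -> xS', S' -> -xS' | ε


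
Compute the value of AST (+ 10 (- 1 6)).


Evaluate inner: (- 1 6) = -5
Evaluate root: (+ 10 -5) = 5
Result: 5


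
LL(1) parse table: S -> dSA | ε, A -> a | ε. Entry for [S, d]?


For [S, d]: 'd' ∈ FIRST(dSA)
Entry: S -> dSA


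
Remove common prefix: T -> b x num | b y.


Common prefix: 'b'
Factored: T -> b T', T' -> x num | y


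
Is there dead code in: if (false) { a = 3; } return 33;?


condition is constant false, so the whole block is unreachable
Dead: 'if (false) { a = 3; }'


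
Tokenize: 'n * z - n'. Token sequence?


Scan left to right, longest-match per lexeme
Tokens: ID(n), OP(*), ID(z), OP(-), ID(n)


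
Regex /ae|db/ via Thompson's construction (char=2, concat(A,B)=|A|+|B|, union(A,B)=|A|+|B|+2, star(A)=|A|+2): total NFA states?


Syntax tree has 4 char leaf(s), 1 union(s), 0 star(s)
chars contribute 4×2 = 8; each union adds +2; each star adds +2
Total: 8 + 2 + 0 = 10 states


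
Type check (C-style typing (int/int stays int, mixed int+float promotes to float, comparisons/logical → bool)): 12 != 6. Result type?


Operand types: int != int
Rule: comparison yields bool
Result type: bool


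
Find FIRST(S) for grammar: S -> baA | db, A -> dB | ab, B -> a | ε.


Per alternative of S: FIRST(baA) = {b}; FIRST(db) = {d}
FIRST(S) = {b, d}


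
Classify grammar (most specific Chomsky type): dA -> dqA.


LHS has context (more than one symbol) and |LHS| ≤ |RHS|
Classification: Type 1 (Context-Sensitive)


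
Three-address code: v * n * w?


Break into single-operator statements:
t1 = v * n
t2 = t1 * w


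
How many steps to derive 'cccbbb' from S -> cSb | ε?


Derivation: S => cSb => ccSbb => cccSbbb => cccbbb
Steps: 4


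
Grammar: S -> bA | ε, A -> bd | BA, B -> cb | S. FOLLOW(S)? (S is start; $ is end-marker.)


$ ∈ FOLLOW(S). For each A -> αBβ: add FIRST(β)\{ε} to FOLLOW(B); if β nullable, add FOLLOW(A).
FOLLOW(S) = {$, b, c}


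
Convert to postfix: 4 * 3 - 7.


Left to right (same or higher precedence on left)
Postfix: 4 3 * 7 -


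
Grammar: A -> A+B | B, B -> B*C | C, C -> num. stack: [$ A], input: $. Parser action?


start symbol A on stack, input exhausted
Action: accept


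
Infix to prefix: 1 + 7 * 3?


'*' binds tighter: tree is (+ 1 (* 7 3))
Prefix: + 1 * 7 3


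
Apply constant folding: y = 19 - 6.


19 - 6 = 13 at compile time
Optimized: y = 13


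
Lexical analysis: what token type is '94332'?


Pattern: digits only
Type: INTEGER_LITERAL


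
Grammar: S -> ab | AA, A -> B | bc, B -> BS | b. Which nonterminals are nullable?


A nonterminal is nullable iff some alternative derives ε (directly, or every symbol in it is nullable)
Nullable: {}


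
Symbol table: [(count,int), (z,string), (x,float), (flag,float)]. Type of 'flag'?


Lookup 'flag' → type float


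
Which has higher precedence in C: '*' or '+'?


'*' is multiplicative (level 10); '+' is additive (level 9)
Higher level binds tighter
'*' has higher precedence than '+'


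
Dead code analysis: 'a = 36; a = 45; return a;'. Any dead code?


first assignment to a is overwritten before any read
Dead: 'a = 36'


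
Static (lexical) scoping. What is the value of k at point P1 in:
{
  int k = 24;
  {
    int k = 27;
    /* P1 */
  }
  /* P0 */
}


k declared in the same block as P1
k = 27


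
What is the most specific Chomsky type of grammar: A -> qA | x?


Right-linear: every RHS is a terminal or a terminal followed by one nonterminal
Classification: Type 3 (Regular)


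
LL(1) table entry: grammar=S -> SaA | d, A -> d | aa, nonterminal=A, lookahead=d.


For [A, d]: 'd' ∈ FIRST(d)
Entry: A -> d


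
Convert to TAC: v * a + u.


Break into single-operator statements:
t1 = v * a
t2 = t1 + u


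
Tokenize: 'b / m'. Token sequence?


Scan left to right, longest-match per lexeme
Tokens: ID(b), OP(/), ID(m)


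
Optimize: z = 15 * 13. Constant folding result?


15 * 13 = 195 at compile time
Optimized: z = 195


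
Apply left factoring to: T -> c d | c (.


Common prefix: 'c'
Factored: T -> c T', T' -> d | (


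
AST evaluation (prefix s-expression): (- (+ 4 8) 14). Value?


Evaluate inner: (+ 4 8) = 12
Evaluate root: (- 12 14) = -2
Result: -2


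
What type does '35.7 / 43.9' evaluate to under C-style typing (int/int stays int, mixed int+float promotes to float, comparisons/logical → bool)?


Operand types: float / float
Rule: mixed int/float promotes to float; int/int stays int
Result type: float


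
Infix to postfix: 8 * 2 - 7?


Left to right (same or higher precedence on left)
Postfix: 8 2 * 7 -


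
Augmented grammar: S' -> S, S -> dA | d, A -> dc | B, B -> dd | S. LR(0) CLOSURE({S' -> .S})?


Start: S' -> .S
For each item with dot before a nonterminal B, add B -> .γ for every B-production
Closure: [S' -> .S, S -> .dA, S -> .d]


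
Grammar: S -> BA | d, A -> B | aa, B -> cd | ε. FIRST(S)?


Per alternative of S: FIRST(BA) = {a, c, ε}; FIRST(d) = {d}
FIRST(S) = {a, c, d, ε}


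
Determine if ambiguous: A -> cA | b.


right-linear, alternatives start with distinct terminals 'c' vs 'b': unique leftmost derivation
Unambiguous


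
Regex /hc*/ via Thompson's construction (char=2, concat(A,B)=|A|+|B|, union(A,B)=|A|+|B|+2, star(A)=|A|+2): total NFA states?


Syntax tree has 2 char leaf(s), 0 union(s), 1 star(s)
chars contribute 2×2 = 4; each union adds +2; each star adds +2
Total: 4 + 0 + 2 = 6 states


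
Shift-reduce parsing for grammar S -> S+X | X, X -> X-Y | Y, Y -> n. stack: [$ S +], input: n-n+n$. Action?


no handle ('S+' is not any RHS); shift 'n'
Action: shift


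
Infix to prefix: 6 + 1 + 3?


left-to-right (same/higher precedence on left): tree is (+ (+ 6 1) 3)
Prefix: + + 6 1 3


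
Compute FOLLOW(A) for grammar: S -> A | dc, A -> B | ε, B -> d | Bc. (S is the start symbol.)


$ ∈ FOLLOW(S). For each A -> αBβ: add FIRST(β)\{ε} to FOLLOW(B); if β nullable, add FOLLOW(A).
FOLLOW(A) = {$}


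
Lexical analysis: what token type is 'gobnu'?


Pattern: letter/underscore followed by alphanumerics, not a keyword
Type: IDENTIFIER


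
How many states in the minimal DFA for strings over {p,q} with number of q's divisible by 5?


Track (count of q) mod 5: states 0..4, accept at 0
Minimal DFA: 5 states


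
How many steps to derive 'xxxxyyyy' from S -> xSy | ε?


Derivation: S => xSy => xxSyy => xxxSyyy => xxxxSyyyy => xxxxyyyy
Steps: 5


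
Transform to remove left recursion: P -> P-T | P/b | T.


Left-recursive alternatives: P-T, P/b; non-recursive: T
Introduce P': P -> TP', P' -> -TP' | /bP' | ε


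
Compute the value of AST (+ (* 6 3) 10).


Evaluate inner: (* 6 3) = 18
Evaluate root: (+ 18 10) = 28
Result: 28


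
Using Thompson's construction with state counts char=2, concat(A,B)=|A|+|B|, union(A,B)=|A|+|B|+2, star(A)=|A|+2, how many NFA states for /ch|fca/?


Syntax tree has 5 char leaf(s), 1 union(s), 0 star(s)
chars contribute 5×2 = 10; each union adds +2; each star adds +2
Total: 10 + 2 + 0 = 12 states


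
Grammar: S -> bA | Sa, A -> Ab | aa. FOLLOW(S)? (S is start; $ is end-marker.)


$ ∈ FOLLOW(S). For each A -> αBβ: add FIRST(β)\{ε} to FOLLOW(B); if β nullable, add FOLLOW(A).
FOLLOW(S) = {$, a}


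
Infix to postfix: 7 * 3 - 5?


Left to right (same or higher precedence on left)
Postfix: 7 3 * 5 -


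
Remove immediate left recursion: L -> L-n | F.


Left-recursive alternatives: L-n; non-recursive: F
Introduce L': L -> FL', L' -> -nL' | ε


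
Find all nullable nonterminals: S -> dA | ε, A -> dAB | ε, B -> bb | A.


A nonterminal is nullable iff some alternative derives ε (directly, or every symbol in it is nullable)
Nullable: {A, B, S}


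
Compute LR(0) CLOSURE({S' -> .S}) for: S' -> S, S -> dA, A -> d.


Start: S' -> .S
For each item with dot before a nonterminal B, add B -> .γ for every B-production
Closure: [S' -> .S, S -> .dA]


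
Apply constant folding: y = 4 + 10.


4 + 10 = 14 at compile time
Optimized: y = 14


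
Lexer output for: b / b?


Scan left to right, longest-match per lexeme
Tokens: ID(b), OP(/), ID(b)


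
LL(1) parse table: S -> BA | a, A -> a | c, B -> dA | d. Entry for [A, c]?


For [A, c]: 'c' ∈ FIRST(c)
Entry: A -> c


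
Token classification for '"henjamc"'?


Pattern: double-quoted sequence
Type: STRING_LITERAL


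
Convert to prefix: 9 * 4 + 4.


left-to-right (same/higher precedence on left): tree is (+ (* 9 4) 4)
Prefix: + * 9 4 4


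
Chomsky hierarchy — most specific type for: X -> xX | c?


Right-linear: every RHS is a terminal or a terminal followed by one nonterminal
Classification: Type 3 (Regular)


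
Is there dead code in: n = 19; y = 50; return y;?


n is assigned but never read
Dead: 'n = 19'


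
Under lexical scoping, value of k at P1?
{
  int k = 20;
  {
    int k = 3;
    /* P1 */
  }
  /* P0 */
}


k declared in the same block as P1
k = 3


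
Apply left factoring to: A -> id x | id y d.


Common prefix: 'id'
Factored: A -> id A', A' -> x | y d


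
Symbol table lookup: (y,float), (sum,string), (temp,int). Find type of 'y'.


Lookup 'y' → type float


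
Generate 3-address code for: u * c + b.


Break into single-operator statements:
t1 = u * c
t2 = t1 + b


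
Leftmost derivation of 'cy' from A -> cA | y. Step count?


Derivation: A => cA => cy
Steps: 2


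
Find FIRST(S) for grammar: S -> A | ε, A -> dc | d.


Per alternative of S: FIRST(A) = {d}; FIRST(ε) = {ε}
FIRST(S) = {d, ε}


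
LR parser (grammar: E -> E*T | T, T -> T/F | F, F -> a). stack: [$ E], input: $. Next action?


start symbol E on stack, input exhausted
Action: accept


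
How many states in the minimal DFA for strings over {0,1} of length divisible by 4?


Track length mod 4: states 0..3, accept at 0
Minimal DFA: 4 states


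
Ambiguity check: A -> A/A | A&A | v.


'v/v&v' has two parse trees (no precedence encoded between / and &)
Ambiguous


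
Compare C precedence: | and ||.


'|' is bitwise OR (level 3); '||' is logical OR (level 1)
Higher level binds tighter
'|' has higher precedence than '||'


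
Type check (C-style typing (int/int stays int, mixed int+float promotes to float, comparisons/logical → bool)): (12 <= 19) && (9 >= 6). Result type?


Operand types: bool && bool
Rule: logical operators take bool operands and yield bool
Result type: bool


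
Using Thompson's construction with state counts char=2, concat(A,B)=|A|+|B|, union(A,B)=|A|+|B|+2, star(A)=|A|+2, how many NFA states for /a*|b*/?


Syntax tree has 2 char leaf(s), 1 union(s), 2 star(s)
chars contribute 2×2 = 4; each union adds +2; each star adds +2
Total: 4 + 2 + 4 = 10 states


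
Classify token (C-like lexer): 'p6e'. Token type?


Pattern: letter/underscore followed by alphanumerics, not a keyword
Type: IDENTIFIER


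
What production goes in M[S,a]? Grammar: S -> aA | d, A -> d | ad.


For [S, a]: 'a' ∈ FIRST(aA)
Entry: S -> aA


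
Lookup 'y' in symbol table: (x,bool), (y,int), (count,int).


Lookup 'y' → type int


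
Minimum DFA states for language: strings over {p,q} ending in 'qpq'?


Track the longest suffix of input matching a prefix of 'qpq': 4 classes (prefixes of length 0..3)
Minimal DFA: 4 states


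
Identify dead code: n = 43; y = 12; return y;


n is assigned but never read
Dead: 'n = 43'


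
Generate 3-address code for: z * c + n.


Break into single-operator statements:
t1 = z * c
t2 = t1 + n


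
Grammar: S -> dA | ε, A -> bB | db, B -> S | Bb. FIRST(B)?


Per alternative of B: FIRST(S) = {d, ε}; FIRST(Bb) = {b, d}
FIRST(B) = {b, d, ε}


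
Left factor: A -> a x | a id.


Common prefix: 'a'
Factored: A -> a A', A' -> x | id


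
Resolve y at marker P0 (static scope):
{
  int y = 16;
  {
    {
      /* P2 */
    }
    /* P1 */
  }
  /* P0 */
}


y declared in the same block as P0
y = 16


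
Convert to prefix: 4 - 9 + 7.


left-to-right (same/higher precedence on left): tree is (+ (- 4 9) 7)
Prefix: + - 4 9 7


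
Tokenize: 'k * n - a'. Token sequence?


Scan left to right, longest-match per lexeme
Tokens: ID(k), OP(*), ID(n), OP(-), ID(a)


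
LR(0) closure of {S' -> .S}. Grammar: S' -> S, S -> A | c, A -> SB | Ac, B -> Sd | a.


Start: S' -> .S
For each item with dot before a nonterminal B, add B -> .γ for every B-production
Closure: [S' -> .S, S -> .A, S -> .c, A -> .SB, A -> .Ac]


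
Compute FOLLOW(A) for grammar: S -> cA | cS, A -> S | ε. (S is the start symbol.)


$ ∈ FOLLOW(S). For each A -> αBβ: add FIRST(β)\{ε} to FOLLOW(B); if β nullable, add FOLLOW(A).
FOLLOW(A) = {$}


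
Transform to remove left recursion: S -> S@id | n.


Left-recursive alternatives: S@id; non-recursive: n
Introduce S': S -> nS', S' -> @idS' | ε


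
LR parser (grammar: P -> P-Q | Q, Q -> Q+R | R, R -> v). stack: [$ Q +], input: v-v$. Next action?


no handle; shift 'v'
Action: shift


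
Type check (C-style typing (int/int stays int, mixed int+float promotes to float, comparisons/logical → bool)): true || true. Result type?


Operand types: bool || bool
Rule: logical operators take bool operands and yield bool
Result type: bool


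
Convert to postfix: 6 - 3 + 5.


Left to right (same or higher precedence on left)
Postfix: 6 3 - 5 +


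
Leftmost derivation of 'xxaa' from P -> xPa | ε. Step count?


Derivation: P => xPa => xxPaa => xxaa
Steps: 3


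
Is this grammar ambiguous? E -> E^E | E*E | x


'x^x*x' has two parse trees (no precedence encoded between ^ and *)
Ambiguous


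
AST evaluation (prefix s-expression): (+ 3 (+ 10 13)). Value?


Evaluate inner: (+ 10 13) = 23
Evaluate root: (+ 3 23) = 26
Result: 26


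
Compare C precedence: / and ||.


'/' is multiplicative (level 10); '||' is logical OR (level 1)
Higher level binds tighter
'/' has higher precedence than '||'


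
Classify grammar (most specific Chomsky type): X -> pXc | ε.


Single nonterminal LHS, but p^n c^n is not regular
Classification: Type 2 (Context-Free)


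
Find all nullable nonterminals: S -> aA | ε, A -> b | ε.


A nonterminal is nullable iff some alternative derives ε (directly, or every symbol in it is nullable)
Nullable: {A, S}


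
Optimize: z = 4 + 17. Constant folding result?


4 + 17 = 21 at compile time
Optimized: z = 21


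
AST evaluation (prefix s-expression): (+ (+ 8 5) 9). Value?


Evaluate inner: (+ 8 5) = 13
Evaluate root: (+ 13 9) = 22
Result: 22


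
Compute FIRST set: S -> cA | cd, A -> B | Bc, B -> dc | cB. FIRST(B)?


Per alternative of B: FIRST(dc) = {d}; FIRST(cB) = {c}
FIRST(B) = {c, d}


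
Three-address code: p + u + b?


Break into single-operator statements:
t1 = p + u
t2 = t1 + b


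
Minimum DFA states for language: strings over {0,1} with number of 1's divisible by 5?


Track (count of 1) mod 5: states 0..4, accept at 0
Minimal DFA: 5 states
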